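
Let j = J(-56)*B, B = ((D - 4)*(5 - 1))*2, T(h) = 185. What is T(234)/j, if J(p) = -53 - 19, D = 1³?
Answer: 185/1728 ≈ 0.10706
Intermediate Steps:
D = 1
B = -24 (B = ((1 - 4)*(5 - 1))*2 = -3*4*2 = -12*2 = -24)
J(p) = -72
j = 1728 (j = -72*(-24) = 1728)
T(234)/j = 185/1728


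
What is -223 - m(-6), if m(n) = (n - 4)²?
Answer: -323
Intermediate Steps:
m(n) = (-4 + n)²
-223 - m(-6) = -223 - (-4 - 6)² = -223 - 1*(-10)² = -223 - 1*100 = -223 - 100 = -323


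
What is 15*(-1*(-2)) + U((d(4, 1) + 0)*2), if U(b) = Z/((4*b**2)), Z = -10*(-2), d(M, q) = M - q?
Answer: 1085/36 ≈ 30.139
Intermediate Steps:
Z = 20
U(b) = 5/b**2 (U(b) = 20/((4*b**2)) = 20*(1/(4*b**2)) = 5/b**2)
15*(-1*(-2)) + U((d(4, 1) + 0)*2) = 15*(-1*(-2)) + 5/(((4 - 1*1) + 0)*2)**2 = 15*2 + 5/(((4 - 1) + 0)*2)**2 = 30 + 5/((3 + 0)*2)**2 = 30 + 5/(3*2)**2 = 30 + 5/6**2 = 30 + 5*(1/36) = 30 + 5/36 = 1085/36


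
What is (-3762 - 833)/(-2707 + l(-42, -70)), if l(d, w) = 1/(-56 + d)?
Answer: 450310/265287 ≈ 1.6974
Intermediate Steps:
(-3762 - 833)/(-2707 + l(-42, -70)) = (-3762 - 833)/(-2707 + 1/(-56 - 42)) = -4595/(-2707 + 1/(-98)) = -4595/(-2707 - 1/98) = -4595/(-265287/98) = -4595*(-98/265287) = 450310/265287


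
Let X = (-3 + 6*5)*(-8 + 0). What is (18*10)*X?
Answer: -38880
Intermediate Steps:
X = -216 (X = (-3 + 30)*(-8) = 27*(-8) = -216)
(18*10)*X = (18*10)*(-216) = 180*(-216) = -38880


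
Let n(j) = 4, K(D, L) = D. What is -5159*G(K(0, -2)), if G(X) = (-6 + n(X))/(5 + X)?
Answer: 10318/5 ≈ 2063.6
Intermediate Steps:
G(X) = -2/(5 + X) (G(X) = (-6 + 4)/(5 + X) = -2/(5 + X))
-5159*G(K(0, -2)) = -(-10318)/(5 + 0) = -(-10318)/5 = -5159*(-2/5) = 10318/5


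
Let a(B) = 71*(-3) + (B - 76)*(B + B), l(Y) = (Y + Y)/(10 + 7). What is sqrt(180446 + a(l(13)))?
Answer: sqrt(52021505)/17 ≈ 424.27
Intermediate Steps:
l(Y) = 2*Y/17 (l(Y) = (2*Y)/17 = (2*Y)*(1/17) = 2*Y/17)
a(B) = -213 + 2*B*(-76 + B) (a(B) = -213 + (-76 + B)*(2*B) = -213 + 2*B*(-76 + B))
sqrt(180446 + a(l(13))) = sqrt(180446 + (-213 - 304*13/17 + 2*((2/17)*13)**2)) = sqrt(180446 + (-213 - 152*26/17 + 2*(26/17)**2)) = sqrt(180446 + (-213 - 3952/17 + 2*(676/289))) = sqrt(180446 + (-213 - 3952/17 + 1352/289)) = sqrt(180446 - 127389/289) = sqrt(52021505/289) = sqrt(52021505)/17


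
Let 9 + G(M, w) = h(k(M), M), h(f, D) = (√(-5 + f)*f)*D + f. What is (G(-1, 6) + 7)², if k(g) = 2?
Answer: -12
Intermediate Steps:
h(f, D) = f + D*f*√(-5 + f) (h(f, D) = (f*√(-5 + f))*D + f = D*f*√(-5 + f) + f = f + D*f*√(-5 + f))
G(M, w) = -7 + 2*I*M*√3 (G(M, w) = -9 + 2*(1 + M*√(-5 + 2)) = -9 + 2*(1 + M*√(-3)) = -9 + 2*(1 + M*(I*√3)) = -9 + 2*(1 + I*M*√3) = -9 + (2 + 2*I*M*√3) = -7 + 2*I*M*√3)
(G(-1, 6) + 7)² = ((-7 + 2*I*(-1)*√3) + 7)² = ((-7 - 2*I*√3) + 7)² = (-2*I*√3)² = -12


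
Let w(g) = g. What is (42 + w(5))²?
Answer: 2209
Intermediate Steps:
(42 + w(5))² = (42 + 5)² = 47² = 2209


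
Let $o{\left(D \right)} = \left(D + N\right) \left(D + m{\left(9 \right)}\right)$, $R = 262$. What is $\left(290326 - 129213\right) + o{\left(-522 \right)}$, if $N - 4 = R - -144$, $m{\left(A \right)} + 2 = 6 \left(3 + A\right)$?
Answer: $211737$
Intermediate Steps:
$m{\left(A \right)} = 16 + 6 A$ ($m{\left(A \right)} = -2 + 6 \left(3 + A\right) = -2 + \left(18 + 6 A\right) = 16 + 6 A$)
$N = 410$ ($N = 4 + \left(262 - -144\right) = 4 + \left(262 + 144\right) = 4 + 406 = 410$)
$o{\left(D \right)} = \left(70 + D\right) \left(410 + D\right)$ ($o{\left(D \right)} = \left(D + 410\right) \left(D + \left(16 + 6 \cdot 9\right)\right) = \left(410 + D\right) \left(D + \left(16 + 54\right)\right) = \left(410 + D\right) \left(D + 70\right) = \left(410 + D\right) \left(70 + D\right) = \left(70 + D\right) \left(410 + D\right)$)
$\left(290326 - 129213\right) + o{\left(-522 \right)} = \left(290326 - 129213\right) + \left(28700 + \left(-522\right)^{2} + 480 \left(-522\right)\right) = 161113 + \left(28700 + 272484 - 250560\right) = 161113 + 50624 = 211737$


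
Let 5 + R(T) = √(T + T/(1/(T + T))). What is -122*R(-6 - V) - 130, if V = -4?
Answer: 480 - 122*√6 ≈ 181.16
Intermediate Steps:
R(T) = -5 + √(T + 2*T²) (R(T) = -5 + √(T + T/(1/(T + T))) = -5 + √(T + T/(1/(2*T))) = -5 + √(T + T/((1/(2*T)))) = -5 + √(T + T*(2*T)) = -5 + √(T + 2*T²))
-122*R(-6 - V) - 130 = -122*(-5 + √((-6 - 1*(-4))*(1 + 2*(-6 - 1*(-4))))) - 130 = -122*(-5 + √((-6 + 4)*(1 + 2*(-6 + 4)))) - 130 = -122*(-5 + √(-2*(1 + 2*(-2)))) - 130 = -122*(-5 + √(-2*(1 - 4))) - 130 = -122*(-5 + √(-2*(-3))) - 130 = -122*(-5 + √6) - 130 = (610 - 122*√6) - 130 = 480 - 122*√6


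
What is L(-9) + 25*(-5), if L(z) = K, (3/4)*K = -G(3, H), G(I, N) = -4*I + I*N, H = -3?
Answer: -97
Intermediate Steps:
K = 28 (K = 4*(-3*(-4 - 3))/3 = 4*(-3*(-7))/3 = 4*(-1*(-21))/3 = (4/3)*21 = 28)
L(z) = 28
L(-9) + 25*(-5) = 28 + 25*(-5) = 28 - 125 = -97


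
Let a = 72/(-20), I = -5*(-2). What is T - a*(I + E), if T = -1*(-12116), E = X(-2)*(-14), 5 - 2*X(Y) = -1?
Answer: 60004/5 ≈ 12001.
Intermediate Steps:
X(Y) = 3 (X(Y) = 5/2 - ½*(-1) = 5/2 + ½ = 3)
E = -42 (E = 3*(-14) = -42)
I = 10
T = 12116
a = -18/5 (a = 72*(-1/20) = -18/5 ≈ -3.6000)
T - a*(I + E) = 12116 - (-18)*(10 - 42)/5 = 12116 - (-18)*(-32)/5 = 12116 - 1*576/5 = 12116 - 576/5 = 60004/5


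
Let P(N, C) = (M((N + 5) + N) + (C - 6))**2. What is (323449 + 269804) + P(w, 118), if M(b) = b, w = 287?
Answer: 1070734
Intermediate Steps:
P(N, C) = (-1 + C + 2*N)**2 (P(N, C) = (((N + 5) + N) + (C - 6))**2 = (((5 + N) + N) + (-6 + C))**2 = ((5 + 2*N) + (-6 + C))**2 = (-1 + C + 2*N)**2)
(323449 + 269804) + P(w, 118) = (323449 + 269804) + (-1 + 118 + 2*287)**2 = 593253 + (-1 + 118 + 574)**2 = 593253 + 691**2 = 593253 + 477481 = 1070734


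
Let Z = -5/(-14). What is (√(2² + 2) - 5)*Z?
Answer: -25/14 + 5*√6/14 ≈ -0.91090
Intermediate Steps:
Z = 5/14 (Z = -5*(-1/14) = 5/14 ≈ 0.35714)
(√(2² + 2) - 5)*Z = (√(2² + 2) - 5)*(5/14) = (√(4 + 2) - 5)*(5/14) = (√6 - 5)*(5/14) = (-5 + √6)*(5/14) = -25/14 + 5*√6/14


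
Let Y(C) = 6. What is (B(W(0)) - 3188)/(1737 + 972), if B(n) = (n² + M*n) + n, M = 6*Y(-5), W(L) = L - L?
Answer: -3188/2709 ≈ -1.1768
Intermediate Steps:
W(L) = 0
M = 36 (M = 6*6 = 36)
B(n) = n² + 37*n (B(n) = (n² + 36*n) + n = n² + 37*n)
(B(W(0)) - 3188)/(1737 + 972) = (0*(37 + 0) - 3188)/(1737 + 972) = (0*37 - 3188)/2709 = (0 - 3188)*(1/2709) = -3188*1/2709 = -3188/2709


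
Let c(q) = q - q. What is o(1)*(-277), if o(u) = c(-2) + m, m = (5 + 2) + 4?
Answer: -3047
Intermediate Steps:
c(q) = 0
m = 11 (m = 7 + 4 = 11)
o(u) = 11 (o(u) = 0 + 11 = 11)
o(1)*(-277) = 11*(-277) = -3047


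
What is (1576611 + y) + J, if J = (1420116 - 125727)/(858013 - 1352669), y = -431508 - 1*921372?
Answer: 110668587147/494656 ≈ 2.2373e+5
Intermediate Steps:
y = -1352880 (y = -431508 - 921372 = -1352880)
J = -1294389/494656 (J = 1294389/(-494656) = 1294389*(-1/494656) = -1294389/494656 ≈ -2.6167)
(1576611 + y) + J = (1576611 - 1352880) - 1294389/494656 = 223731 - 1294389/494656 = 110668587147/494656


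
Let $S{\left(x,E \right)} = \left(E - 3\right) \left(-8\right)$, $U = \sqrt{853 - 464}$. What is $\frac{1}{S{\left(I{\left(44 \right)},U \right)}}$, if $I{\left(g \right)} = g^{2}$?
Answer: $- \frac{3}{3040} - \frac{\sqrt{389}}{3040} \approx -0.0074747$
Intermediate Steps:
$U = \sqrt{389} \approx 19.723$
$S{\left(x,E \right)} = 24 - 8 E$ ($S{\left(x,E \right)} = \left(-3 + E\right) \left(-8\right) = 24 - 8 E$)
$\frac{1}{S{\left(I{\left(44 \right)},U \right)}} = \frac{1}{24 - 8 \sqrt{389}}$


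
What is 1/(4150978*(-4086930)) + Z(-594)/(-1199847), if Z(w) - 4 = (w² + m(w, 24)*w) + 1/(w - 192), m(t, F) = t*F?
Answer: -19603428006994597717327/2666519699942406945780 ≈ -7.3517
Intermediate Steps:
m(t, F) = F*t
Z(w) = 4 + 1/(-192 + w) + 25*w² (Z(w) = 4 + ((w² + (24*w)*w) + 1/(w - 192)) = 4 + ((w² + 24*w²) + 1/(-192 + w)) = 4 + (25*w² + 1/(-192 + w)) = 4 + (1/(-192 + w) + 25*w²) = 4 + 1/(-192 + w) + 25*w²)
1/(4150978*(-4086930)) + Z(-594)/(-1199847) = 1/(4150978*(-4086930)) + ((-767 - 4800*(-594)² + 4*(-594) + 25*(-594)³)/(-192 - 594))/(-1199847) = (1/4150978)*(-1/4086930) + ((-767 - 4800*352836 - 2376 + 25*(-209584584))/(-786))*(-1/1199847) = -1/16964756517540 - (-767 - 1693612800 - 2376 - 5239614600)/786*(-1/1199847) = -1/16964756517540 - 1/786*(-6933230543)*(-1/1199847) = -1/16964756517540 + (6933230543/786)*(-1/1199847) = -1/16964756517540 - 6933230543/943079742 = -19603428006994597717327/2666519699942406945780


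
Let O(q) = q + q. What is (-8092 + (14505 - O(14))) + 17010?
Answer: 23395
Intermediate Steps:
O(q) = 2*q
(-8092 + (14505 - O(14))) + 17010 = (-8092 + (14505 - 2*14)) + 17010 = (-8092 + (14505 - 1*28)) + 17010 = (-8092 + (14505 - 28)) + 17010 = (-8092 + 14477) + 17010 = 6385 + 17010 = 23395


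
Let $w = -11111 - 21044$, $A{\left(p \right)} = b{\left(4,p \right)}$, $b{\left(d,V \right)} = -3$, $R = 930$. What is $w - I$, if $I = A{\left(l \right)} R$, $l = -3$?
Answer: $-29365$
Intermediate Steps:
$A{\left(p \right)} = -3$
$w = -32155$ ($w = -11111 - 21044 = -32155$)
$I = -2790$ ($I = \left(-3\right) 930 = -2790$)
$w - I = -32155 - -2790 = -32155 + 2790 = -29365$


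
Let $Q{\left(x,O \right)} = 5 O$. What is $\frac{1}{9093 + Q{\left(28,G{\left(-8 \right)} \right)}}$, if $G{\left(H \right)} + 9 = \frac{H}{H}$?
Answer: $\frac{1}{9053} \approx 0.00011046$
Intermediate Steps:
$G{\left(H \right)} = -8$ ($G{\left(H \right)} = -9 + \frac{H}{H} = -9 + 1 = -8$)
$\frac{1}{9093 + Q{\left(28,G{\left(-8 \right)} \right)}} = \frac{1}{9093 + 5 \left(-8\right)} = \frac{1}{9093 - 40} = \frac{1}{9053}$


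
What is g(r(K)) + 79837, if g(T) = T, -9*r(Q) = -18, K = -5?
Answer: 79839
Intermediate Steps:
r(Q) = 2 (r(Q) = -⅑*(-18) = 2)
g(r(K)) + 79837 = 2 + 79837 = 79839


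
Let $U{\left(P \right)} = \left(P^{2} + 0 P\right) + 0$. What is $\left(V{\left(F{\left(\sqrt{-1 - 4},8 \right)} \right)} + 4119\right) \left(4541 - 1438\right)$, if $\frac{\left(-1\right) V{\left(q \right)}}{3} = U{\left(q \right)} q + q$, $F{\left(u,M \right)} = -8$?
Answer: $17621937$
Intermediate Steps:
$U{\left(P \right)} = P^{2}$ ($U{\left(P \right)} = \left(P^{2} + 0\right) + 0 = P^{2} + 0 = P^{2}$)
$V{\left(q \right)} = - 3 q - 3 q^{3}$ ($V{\left(q \right)} = - 3 \left(q^{2} q + q\right) = - 3 \left(q^{3} + q\right) = - 3 \left(q + q^{3}\right) = - 3 q - 3 q^{3}$)
$\left(V{\left(F{\left(\sqrt{-1 - 4},8 \right)} \right)} + 4119\right) \left(4541 - 1438\right) = \left(\left(-3\right) \left(-8\right) \left(1 + \left(-8\right)^{2}\right) + 4119\right) \left(4541 - 1438\right) = \left(\left(-3\right) \left(-8\right) \left(1 + 64\right) + 4119\right) \left(4541 - 1438\right) = \left(\left(-3\right) \left(-8\right) 65 + 4119\right) \left(4541 - 1438\right) = \left(1560 + 4119\right) 3103 = 5679 \cdot 3103 = 17621937$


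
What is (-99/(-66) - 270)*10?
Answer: -2685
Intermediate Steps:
(-99/(-66) - 270)*10 = (-99*(-1/66) - 270)*10 = (3/2 - 270)*10 = -537/2*10 = -2685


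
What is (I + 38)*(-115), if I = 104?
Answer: -16330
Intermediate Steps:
(I + 38)*(-115) = (104 + 38)*(-115) = 142*(-115) = -16330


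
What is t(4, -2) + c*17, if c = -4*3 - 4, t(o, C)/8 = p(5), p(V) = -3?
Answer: -296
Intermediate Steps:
t(o, C) = -24 (t(o, C) = 8*(-3) = -24)
c = -16 (c = -12 - 4 = -16)
t(4, -2) + c*17 = -24 - 16*17 = -24 - 272 = -296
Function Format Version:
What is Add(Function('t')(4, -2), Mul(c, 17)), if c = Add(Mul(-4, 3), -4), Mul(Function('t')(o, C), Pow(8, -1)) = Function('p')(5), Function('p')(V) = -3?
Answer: -296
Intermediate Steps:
Function('t')(o, C) = -24 (Function('t')(o, C) = Mul(8, -3) = -24)
c = -16 (c = Add(-12, -4) = -16)
Add(Function('t')(4, -2), Mul(c, 17)) = Add(-24, Mul(-16, 17)) = Add(-24, -272) = -296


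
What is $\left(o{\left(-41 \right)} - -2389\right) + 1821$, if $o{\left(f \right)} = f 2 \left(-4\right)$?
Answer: $4538$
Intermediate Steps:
$o{\left(f \right)} = - 8 f$ ($o{\left(f \right)} = 2 f \left(-4\right) = - 8 f$)
$\left(o{\left(-41 \right)} - -2389\right) + 1821 = \left(\left(-8\right) \left(-41\right) - -2389\right) + 1821 = \left(328 + 2389\right) + 1821 = 2717 + 1821 = 4538$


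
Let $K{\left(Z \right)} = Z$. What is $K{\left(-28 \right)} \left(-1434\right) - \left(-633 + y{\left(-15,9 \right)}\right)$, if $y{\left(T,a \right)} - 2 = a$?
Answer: $40774$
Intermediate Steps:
$y{\left(T,a \right)} = 2 + a$
$K{\left(-28 \right)} \left(-1434\right) - \left(-633 + y{\left(-15,9 \right)}\right) = \left(-28\right) \left(-1434\right) + \left(740 - \left(\left(157 - 50\right) + \left(2 + 9\right)\right)\right) = 40152 + \left(740 - \left(107 + 11\right)\right) = 40152 + \left(740 - 118\right) = 40152 + 622 = 40774$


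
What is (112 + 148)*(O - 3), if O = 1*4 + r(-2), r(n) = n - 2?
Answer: -780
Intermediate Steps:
r(n) = -2 + n
O = 0 (O = 1*4 + (-2 - 2) = 4 - 4 = 0)
(112 + 148)*(O - 3) = (112 + 148)*(0 - 3) = 260*(-3) = -780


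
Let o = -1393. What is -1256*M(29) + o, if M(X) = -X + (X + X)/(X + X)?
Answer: 33775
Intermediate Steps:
M(X) = 1 - X (M(X) = -X + (2*X)/((2*X)) = -X + (2*X)*(1/(2*X)) = -X + 1 = 1 - X)
-1256*M(29) + o = -1256*(1 - 1*29) - 1393 = -1256*(1 - 29) - 1393 = -1256*(-28) - 1393 = 35168 - 1393 = 33775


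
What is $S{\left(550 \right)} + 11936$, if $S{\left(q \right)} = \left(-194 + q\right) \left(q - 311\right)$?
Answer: $97020$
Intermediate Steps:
$S{\left(q \right)} = \left(-311 + q\right) \left(-194 + q\right)$ ($S{\left(q \right)} = \left(-194 + q\right) \left(-311 + q\right) = \left(-311 + q\right) \left(-194 + q\right)$)
$S{\left(550 \right)} + 11936 = \left(60334 + 550^{2} - 277750\right) + 11936 = \left(60334 + 302500 - 277750\right) + 11936 = 85084 + 11936 = 97020$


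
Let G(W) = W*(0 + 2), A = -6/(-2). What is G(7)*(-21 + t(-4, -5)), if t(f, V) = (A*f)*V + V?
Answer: 476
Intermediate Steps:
A = 3 (A = -6*(-½) = 3)
G(W) = 2*W (G(W) = W*2 = 2*W)
t(f, V) = V + 3*V*f (t(f, V) = (3*f)*V + V = 3*V*f + V = V + 3*V*f)
G(7)*(-21 + t(-4, -5)) = (2*7)*(-21 - 5*(1 + 3*(-4))) = 14*(-21 - 5*(1 - 12)) = 14*(-21 - 5*(-11)) = 14*(-21 + 55) = 14*34 = 476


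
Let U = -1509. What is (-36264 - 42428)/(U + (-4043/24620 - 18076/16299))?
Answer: 31577634354960/606044530397 ≈ 52.104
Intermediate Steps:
(-36264 - 42428)/(U + (-4043/24620 - 18076/16299)) = (-36264 - 42428)/(-1509 + (-4043/24620 - 18076/16299)) = -78692/(-1509 + (-4043*1/24620 - 18076*1/16299)) = -78692/(-1509 + (-4043/24620 - 18076/16299)) = -78692/(-1509 - 510927977/401281380) = -78692/(-606044530397/401281380) = -78692*(-401281380/606044530397) = 31577634354960/606044530397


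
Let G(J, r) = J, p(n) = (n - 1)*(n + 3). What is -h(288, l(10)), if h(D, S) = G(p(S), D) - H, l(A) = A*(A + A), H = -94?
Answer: -40491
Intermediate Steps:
p(n) = (-1 + n)*(3 + n)
l(A) = 2*A**2 (l(A) = A*(2*A) = 2*A**2)
h(D, S) = 91 + S**2 + 2*S (h(D, S) = (-3 + S**2 + 2*S) - 1*(-94) = (-3 + S**2 + 2*S) + 94 = 91 + S**2 + 2*S)
-h(288, l(10)) = -(91 + (2*10**2)**2 + 2*(2*10**2)) = -(91 + (2*100)**2 + 2*(2*100)) = -(91 + 200**2 + 2*200) = -(91 + 40000 + 400) = -1*40491 = -40491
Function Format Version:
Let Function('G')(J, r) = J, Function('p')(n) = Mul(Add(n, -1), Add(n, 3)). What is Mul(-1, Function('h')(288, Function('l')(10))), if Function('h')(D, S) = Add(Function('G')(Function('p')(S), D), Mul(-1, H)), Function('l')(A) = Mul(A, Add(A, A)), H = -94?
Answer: -40491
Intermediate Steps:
Function('p')(n) = Mul(Add(-1, n), Add(3, n))
Function('l')(A) = Mul(2, Pow(A, 2)) (Function('l')(A) = Mul(A, Mul(2, A)) = Mul(2, Pow(A, 2)))
Function('h')(D, S) = Add(91, Pow(S, 2), Mul(2, S)) (Function('h')(D, S) = Add(Add(-3, Pow(S, 2), Mul(2, S)), Mul(-1, -94)) = Add(Add(-3, Pow(S, 2), Mul(2, S)), 94) = Add(91, Pow(S, 2), Mul(2, S)))
Mul(-1, Function('h')(288, Function('l')(10))) = Mul(-1, Add(91, Pow(Mul(2, Pow(10, 2)), 2), Mul(2, Mul(2, Pow(10, 2))))) = Mul(-1, Add(91, Pow(Mul(2, 100), 2), Mul(2, Mul(2, 100)))) = Mul(-1, Add(91, Pow(200, 2), Mul(2, 200))) = Mul(-1, Add(91, 40000, 400)) = Mul(-1, 40491) = -40491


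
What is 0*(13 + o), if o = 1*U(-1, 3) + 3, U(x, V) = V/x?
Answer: 0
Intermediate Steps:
o = 0 (o = 1*(3/(-1)) + 3 = 1*(3*(-1)) + 3 = 1*(-3) + 3 = -3 + 3 = 0)
0*(13 + o) = 0*(13 + 0) = 0*13 = 0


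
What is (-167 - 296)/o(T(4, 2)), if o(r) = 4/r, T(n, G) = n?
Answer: -463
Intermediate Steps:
(-167 - 296)/o(T(4, 2)) = (-167 - 296)/((4/4)) = -463/1 = -463*1 = -463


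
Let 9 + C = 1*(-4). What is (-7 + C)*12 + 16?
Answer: -224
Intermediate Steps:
C = -13 (C = -9 + 1*(-4) = -9 - 4 = -13)
(-7 + C)*12 + 16 = (-7 - 13)*12 + 16 = -20*12 + 16 = -240 + 16 = -224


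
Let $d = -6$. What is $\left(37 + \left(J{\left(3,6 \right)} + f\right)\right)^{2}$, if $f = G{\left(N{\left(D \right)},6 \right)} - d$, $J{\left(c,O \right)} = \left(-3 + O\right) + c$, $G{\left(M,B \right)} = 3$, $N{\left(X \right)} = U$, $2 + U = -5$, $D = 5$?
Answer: $2704$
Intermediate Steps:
$U = -7$ ($U = -2 - 5 = -7$)
$N{\left(X \right)} = -7$
$J{\left(c,O \right)} = -3 + O + c$
$f = 9$ ($f = 3 - -6 = 3 + 6 = 9$)
$\left(37 + \left(J{\left(3,6 \right)} + f\right)\right)^{2} = \left(37 + \left(\left(-3 + 6 + 3\right) + 9\right)\right)^{2} = \left(37 + \left(6 + 9\right)\right)^{2} = \left(37 + 15\right)^{2} = 52^{2} = 2704$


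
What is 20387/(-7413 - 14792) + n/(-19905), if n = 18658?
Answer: -32804165/17679621 ≈ -1.8555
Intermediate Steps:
20387/(-7413 - 14792) + n/(-19905) = 20387/(-7413 - 14792) + 18658/(-19905) = 20387/(-22205) + 18658*(-1/19905) = 20387*(-1/22205) - 18658/19905 = -20387/22205 - 18658/19905 = -32804165/17679621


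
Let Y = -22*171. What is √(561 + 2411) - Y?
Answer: 3762 + 2*√743 ≈ 3816.5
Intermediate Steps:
Y = -3762
√(561 + 2411) - Y = √(561 + 2411) - 1*(-3762) = √2972 + 3762 = 2*√743 + 3762 = 3762 + 2*√743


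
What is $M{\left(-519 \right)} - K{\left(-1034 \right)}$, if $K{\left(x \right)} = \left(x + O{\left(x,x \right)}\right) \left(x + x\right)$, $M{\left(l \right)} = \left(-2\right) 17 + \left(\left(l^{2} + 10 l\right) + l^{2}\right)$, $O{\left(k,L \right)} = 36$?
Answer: $-1530366$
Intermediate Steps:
$M{\left(l \right)} = -34 + 2 l^{2} + 10 l$ ($M{\left(l \right)} = -34 + \left(2 l^{2} + 10 l\right) = -34 + 2 l^{2} + 10 l$)
$K{\left(x \right)} = 2 x \left(36 + x\right)$ ($K{\left(x \right)} = \left(x + 36\right) \left(x + x\right) = \left(36 + x\right) 2 x = 2 x \left(36 + x\right)$)
$M{\left(-519 \right)} - K{\left(-1034 \right)} = \left(-34 + 2 \left(-519\right)^{2} + 10 \left(-519\right)\right) - 2 \left(-1034\right) \left(36 - 1034\right) = \left(-34 + 2 \cdot 269361 - 5190\right) - 2 \left(-1034\right) \left(-998\right) = \left(-34 + 538722 - 5190\right) - 2063864 = 533498 - 2063864 = -1530366$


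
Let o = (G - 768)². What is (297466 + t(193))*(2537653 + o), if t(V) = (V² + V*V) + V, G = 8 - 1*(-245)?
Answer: 1043110667846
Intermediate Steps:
G = 253 (G = 8 + 245 = 253)
t(V) = V + 2*V² (t(V) = (V² + V²) + V = 2*V² + V = V + 2*V²)
o = 265225 (o = (253 - 768)² = (-515)² = 265225)
(297466 + t(193))*(2537653 + o) = (297466 + 193*(1 + 2*193))*(2537653 + 265225) = (297466 + 193*(1 + 386))*2802878 = (297466 + 193*387)*2802878 = (297466 + 74691)*2802878 = 372157*2802878 = 1043110667846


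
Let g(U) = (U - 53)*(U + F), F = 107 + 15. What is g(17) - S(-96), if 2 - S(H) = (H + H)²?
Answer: 31858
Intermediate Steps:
F = 122
S(H) = 2 - 4*H² (S(H) = 2 - (H + H)² = 2 - (2*H)² = 2 - 4*H²)
g(U) = (-53 + U)*(122 + U) (g(U) = (U - 53)*(U + 122) = (-53 + U)*(122 + U))
g(17) - S(-96) = (-6466 + 17² + 69*17) - (2 - 4*(-96)²) = (-6466 + 289 + 1173) - (2 - 4*9216) = -5004 - (2 - 36864) = -5004 - 1*(-36862) = -5004 + 36862 = 31858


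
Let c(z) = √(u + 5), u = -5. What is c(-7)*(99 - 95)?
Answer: 0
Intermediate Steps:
c(z) = 0 (c(z) = √(-5 + 5) = √0 = 0)
c(-7)*(99 - 95) = 0*(99 - 95) = 0*4 = 0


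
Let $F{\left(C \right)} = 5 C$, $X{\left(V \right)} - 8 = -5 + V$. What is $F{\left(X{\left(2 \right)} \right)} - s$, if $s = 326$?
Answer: $-301$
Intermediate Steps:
$X{\left(V \right)} = 3 + V$ ($X{\left(V \right)} = 8 + \left(-5 + V\right) = 3 + V$)
$F{\left(X{\left(2 \right)} \right)} - s = 5 \left(3 + 2\right) - 326 = 5 \cdot 5 - 326 = 25 - 326 = -301$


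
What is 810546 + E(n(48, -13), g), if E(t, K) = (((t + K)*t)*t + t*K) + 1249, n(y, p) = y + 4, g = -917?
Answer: -1574849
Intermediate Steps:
n(y, p) = 4 + y
E(t, K) = 1249 + K*t + t²*(K + t) (E(t, K) = (((K + t)*t)*t + K*t) + 1249 = ((t*(K + t))*t + K*t) + 1249 = (t²*(K + t) + K*t) + 1249 = (K*t + t²*(K + t)) + 1249 = 1249 + K*t + t²*(K + t))
810546 + E(n(48, -13), g) = 810546 + (1249 + (4 + 48)³ - 917*(4 + 48) - 917*(4 + 48)²) = 810546 + (1249 + 52³ - 917*52 - 917*52²) = 810546 + (1249 + 140608 - 47684 - 917*2704) = 810546 + (1249 + 140608 - 47684 - 2479568) = 810546 - 2385395 = -1574849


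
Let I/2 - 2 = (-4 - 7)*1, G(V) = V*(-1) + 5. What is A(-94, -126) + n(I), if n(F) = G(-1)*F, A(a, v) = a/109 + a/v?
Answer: -742435/6867 ≈ -108.12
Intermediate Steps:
A(a, v) = a/109 + a/v (A(a, v) = a*(1/109) + a/v = a/109 + a/v)
G(V) = 5 - V (G(V) = -V + 5 = 5 - V)
I = -18 (I = 4 + 2*((-4 - 7)*1) = 4 + 2*(-11*1) = 4 + 2*(-11) = 4 - 22 = -18)
n(F) = 6*F (n(F) = (5 - 1*(-1))*F = (5 + 1)*F = 6*F)
A(-94, -126) + n(I) = ((1/109)*(-94) - 94/(-126)) + 6*(-18) = (-94/109 - 94*(-1/126)) - 108 = (-94/109 + 47/63) - 108 = -799/6867 - 108 = -742435/6867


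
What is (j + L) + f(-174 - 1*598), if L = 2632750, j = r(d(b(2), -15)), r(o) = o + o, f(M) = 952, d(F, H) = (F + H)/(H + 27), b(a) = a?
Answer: 15802199/6 ≈ 2.6337e+6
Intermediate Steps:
d(F, H) = (F + H)/(27 + H)
r(o) = 2*o
j = -13/6 (j = 2*((2 - 15)/(27 - 15)) = 2*(-13/12) = -13/6 ≈ -2.1667)
(j + L) + f(-174 - 1*598) = (-13/6 + 2632750) + 952 = 15796487/6 + 952 = 15802199/6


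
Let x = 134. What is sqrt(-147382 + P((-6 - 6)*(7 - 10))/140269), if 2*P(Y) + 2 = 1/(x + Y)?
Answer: I*sqrt(83804181767865119035)/23845730 ≈ 383.9*I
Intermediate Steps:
P(Y) = -1 + 1/(2*(134 + Y))
sqrt(-147382 + P((-6 - 6)*(7 - 10))/140269) = sqrt(-147382 + ((-267/2 - (-6 - 6)*(7 - 10))/(134 + (-6 - 6)*(7 - 10)))/140269) = sqrt(-147382 + ((-267/2 - (-12)*(-3))/(134 - 12*(-3)))*(1/140269)) = sqrt(-147382 + ((-267/2 - 1*36)/(134 + 36))*(1/140269)) = sqrt(-147382 + ((-267/2 - 36)/170)*(1/140269)) = sqrt(-147382 + ((1/170)*(-339/2))*(1/140269)) = sqrt(-147382 - 339/340*1/140269) = sqrt(-147382 - 339/47691460) = sqrt(-7028862758059/47691460) = I*sqrt(83804181767865119035)/23845730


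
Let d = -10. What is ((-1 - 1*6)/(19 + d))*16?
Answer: -112/9 ≈ -12.444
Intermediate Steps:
((-1 - 1*6)/(19 + d))*16 = ((-1 - 1*6)/(19 - 10))*16 = ((-1 - 6)/9)*16 = -7*1/9*16 = -7/9*16 = -112/9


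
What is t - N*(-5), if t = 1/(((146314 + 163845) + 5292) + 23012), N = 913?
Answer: 1545083596/338463 ≈ 4565.0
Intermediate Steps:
t = 1/338463 (t = 1/((310159 + 5292) + 23012) = 1/(315451 + 23012) = 1/338463 ≈ 2.9545e-6)
t - N*(-5) = 1/338463 - 913*(-5) = 1/338463 - 1*(-4565) = 1/338463 + 4565 = 1545083596/338463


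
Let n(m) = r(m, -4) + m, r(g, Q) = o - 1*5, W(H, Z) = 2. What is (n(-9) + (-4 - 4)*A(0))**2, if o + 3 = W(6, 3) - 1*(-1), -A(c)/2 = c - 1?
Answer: 900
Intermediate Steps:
A(c) = 2 - 2*c (A(c) = -2*(c - 1) = -2*(-1 + c) = 2 - 2*c)
o = 0 (o = -3 + (2 - 1*(-1)) = -3 + (2 + 1) = -3 + 3 = 0)
r(g, Q) = -5 (r(g, Q) = 0 - 1*5 = 0 - 5 = -5)
n(m) = -5 + m
(n(-9) + (-4 - 4)*A(0))**2 = ((-5 - 9) + (-4 - 4)*(2 - 2*0))**2 = (-14 - 8*(2 + 0))**2 = (-14 - 8*2)**2 = (-14 - 16)**2 = (-30)**2 = 900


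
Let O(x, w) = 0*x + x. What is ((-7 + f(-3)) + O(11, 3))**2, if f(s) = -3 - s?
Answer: 16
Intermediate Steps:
O(x, w) = x (O(x, w) = 0 + x = x)
((-7 + f(-3)) + O(11, 3))**2 = ((-7 + (-3 - 1*(-3))) + 11)**2 = ((-7 + (-3 + 3)) + 11)**2 = ((-7 + 0) + 11)**2 = (-7 + 11)**2 = 4**2 = 16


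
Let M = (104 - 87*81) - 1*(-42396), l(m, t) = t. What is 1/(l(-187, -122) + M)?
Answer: 1/35331 ≈ 2.8304e-5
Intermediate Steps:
M = 35453 (M = (104 - 7047) + 42396 = -6943 + 42396 = 35453)
1/(l(-187, -122) + M) = 1/(-122 + 35453) = 1/35331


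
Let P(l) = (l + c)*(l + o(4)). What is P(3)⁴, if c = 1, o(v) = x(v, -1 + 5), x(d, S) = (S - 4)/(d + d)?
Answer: 20736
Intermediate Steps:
x(d, S) = (-4 + S)/(2*d) (x(d, S) = (-4 + S)/((2*d)) = (-4 + S)*(1/(2*d)) = (-4 + S)/(2*d))
o(v) = 0 (o(v) = (-4 + (-1 + 5))/(2*v) = (-4 + 4)/(2*v) = (½)*0/v = 0)
P(l) = l*(1 + l) (P(l) = (l + 1)*(l + 0) = (1 + l)*l = l*(1 + l))
P(3)⁴ = (3*(1 + 3))⁴ = (3*4)⁴ = 12⁴ = 20736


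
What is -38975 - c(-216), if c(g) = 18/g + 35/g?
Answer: -8418547/216 ≈ -38975.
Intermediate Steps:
c(g) = 53/g
-38975 - c(-216) = -38975 - 53/(-216) = -38975 - 53*(-1)/216 = -38975 - 1*(-53/216) = -38975 + 53/216 = -8418547/216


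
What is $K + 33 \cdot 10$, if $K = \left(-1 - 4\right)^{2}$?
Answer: $355$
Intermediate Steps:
$K = 25$ ($K = \left(-5\right)^{2} = 25$)
$K + 33 \cdot 10 = 25 + 33 \cdot 10 = 25 + 330 = 355$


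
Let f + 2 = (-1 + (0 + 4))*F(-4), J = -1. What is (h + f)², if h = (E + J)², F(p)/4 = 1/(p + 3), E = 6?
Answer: 121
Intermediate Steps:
F(p) = 4/(3 + p) (F(p) = 4/(p + 3) = 4/(3 + p))
h = 25 (h = (6 - 1)² = 5² = 25)
f = -14 (f = -2 + (-1 + (0 + 4))*(4/(3 - 4)) = -2 + (-1 + 4)*(4/(-1)) = -2 + 3*(4*(-1)) = -2 + 3*(-4) = -2 - 12 = -14)
(h + f)² = (25 - 14)² = 11² = 121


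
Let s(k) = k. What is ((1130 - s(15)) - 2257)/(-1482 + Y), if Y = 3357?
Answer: -1142/1875 ≈ -0.60907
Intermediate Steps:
((1130 - s(15)) - 2257)/(-1482 + Y) = ((1130 - 1*15) - 2257)/(-1482 + 3357) = ((1130 - 15) - 2257)/1875 = (1115 - 2257)*(1/1875) = -1142*1/1875 = -1142/1875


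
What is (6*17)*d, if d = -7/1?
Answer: -714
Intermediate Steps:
d = -7 (d = -7*1 = -7)
(6*17)*d = (6*17)*(-7) = 102*(-7) = -714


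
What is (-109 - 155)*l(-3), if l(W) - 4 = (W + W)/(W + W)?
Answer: -1320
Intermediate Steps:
l(W) = 5 (l(W) = 4 + (W + W)/(W + W) = 4 + (2*W)/((2*W)) = 4 + (2*W)*(1/(2*W)) = 4 + 1 = 5)
(-109 - 155)*l(-3) = (-109 - 155)*5 = -264*5 = -1320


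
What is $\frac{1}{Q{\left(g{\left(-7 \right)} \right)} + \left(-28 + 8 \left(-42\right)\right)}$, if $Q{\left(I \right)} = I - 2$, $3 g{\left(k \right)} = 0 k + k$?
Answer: $- \frac{3}{1105} \approx -0.0027149$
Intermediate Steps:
$g{\left(k \right)} = \frac{k}{3}$ ($g{\left(k \right)} = \frac{0 k + k}{3} = \frac{0 + k}{3} = \frac{k}{3}$)
$Q{\left(I \right)} = -2 + I$ ($Q{\left(I \right)} = I - 2 = -2 + I$)
$\frac{1}{Q{\left(g{\left(-7 \right)} \right)} + \left(-28 + 8 \left(-42\right)\right)} = \frac{1}{\left(-2 + \frac{1}{3} \left(-7\right)\right) + \left(-28 + 8 \left(-42\right)\right)} = \frac{1}{\left(-2 - \frac{7}{3}\right) - 364} = \frac{1}{- \frac{13}{3} - 364} = \frac{1}{- \frac{1105}{3}} = - \frac{3}{1105}$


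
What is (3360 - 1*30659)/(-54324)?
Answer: 27299/54324 ≈ 0.50252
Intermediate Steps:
(3360 - 1*30659)/(-54324) = (3360 - 30659)*(-1/54324) = -27299*(-1/54324) = 27299/54324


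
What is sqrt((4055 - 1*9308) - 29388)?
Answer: 3*I*sqrt(3849) ≈ 186.12*I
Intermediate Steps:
sqrt((4055 - 1*9308) - 29388) = sqrt((4055 - 9308) - 29388) = sqrt(-5253 - 29388) = sqrt(-34641) = 3*I*sqrt(3849)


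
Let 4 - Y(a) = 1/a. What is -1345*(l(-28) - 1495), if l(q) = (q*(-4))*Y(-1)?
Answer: 1257575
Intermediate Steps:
Y(a) = 4 - 1/a
l(q) = -20*q (l(q) = (q*(-4))*(4 - 1/(-1)) = (-4*q)*(4 - 1*(-1)) = (-4*q)*(4 + 1) = -4*q*5 = -20*q)
-1345*(l(-28) - 1495) = -1345*(-20*(-28) - 1495) = -1345*(560 - 1495) = -1345*(-935) = 1257575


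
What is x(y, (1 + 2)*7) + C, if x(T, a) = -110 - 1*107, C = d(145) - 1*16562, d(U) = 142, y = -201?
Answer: -16637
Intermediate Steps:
C = -16420 (C = 142 - 1*16562 = 142 - 16562 = -16420)
x(T, a) = -217 (x(T, a) = -110 - 107 = -217)
x(y, (1 + 2)*7) + C = -217 - 16420 = -16637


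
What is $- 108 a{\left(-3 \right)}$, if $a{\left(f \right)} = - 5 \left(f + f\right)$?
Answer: $-3240$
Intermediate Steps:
$a{\left(f \right)} = - 10 f$ ($a{\left(f \right)} = - 5 \cdot 2 f = - 10 f$)
$- 108 a{\left(-3 \right)} = - 108 \left(\left(-10\right) \left(-3\right)\right) = \left(-108\right) 30 = -3240$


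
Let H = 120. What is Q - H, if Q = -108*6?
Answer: -768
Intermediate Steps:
Q = -648
Q - H = -648 - 1*120 = -648 - 120 = -768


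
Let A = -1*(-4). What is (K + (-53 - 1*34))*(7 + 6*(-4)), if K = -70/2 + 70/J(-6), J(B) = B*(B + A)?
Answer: 11849/6 ≈ 1974.8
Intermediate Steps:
A = 4
J(B) = B*(4 + B) (J(B) = B*(B + 4) = B*(4 + B))
K = -175/6 (K = -70/2 + 70/((-6*(4 - 6))) = -70*1/2 + 70/((-6*(-2))) = -35 + 70/12 = -35 + 70*(1/12) = -35 + 35/6 = -175/6 ≈ -29.167)
(K + (-53 - 1*34))*(7 + 6*(-4)) = (-175/6 + (-53 - 1*34))*(7 + 6*(-4)) = (-175/6 + (-53 - 34))*(7 - 24) = (-175/6 - 87)*(-17) = -697/6*(-17) = 11849/6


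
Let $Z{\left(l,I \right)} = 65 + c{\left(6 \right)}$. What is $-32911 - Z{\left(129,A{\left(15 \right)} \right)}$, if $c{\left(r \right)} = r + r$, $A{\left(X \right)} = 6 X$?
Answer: $-32988$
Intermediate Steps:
$c{\left(r \right)} = 2 r$
$Z{\left(l,I \right)} = 77$ ($Z{\left(l,I \right)} = 65 + 2 \cdot 6 = 65 + 12 = 77$)
$-32911 - Z{\left(129,A{\left(15 \right)} \right)} = -32911 - 77 = -32988$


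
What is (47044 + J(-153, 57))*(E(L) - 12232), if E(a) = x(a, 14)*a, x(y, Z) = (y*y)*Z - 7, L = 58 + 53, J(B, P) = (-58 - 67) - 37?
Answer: 897031983650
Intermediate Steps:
J(B, P) = -162 (J(B, P) = -125 - 37 = -162)
L = 111
x(y, Z) = -7 + Z*y**2 (x(y, Z) = y**2*Z - 7 = Z*y**2 - 7 = -7 + Z*y**2)
E(a) = a*(-7 + 14*a**2) (E(a) = (-7 + 14*a**2)*a = a*(-7 + 14*a**2))
(47044 + J(-153, 57))*(E(L) - 12232) = (47044 - 162)*((-7*111 + 14*111**3) - 12232) = 46882*((-777 + 14*1367631) - 12232) = 46882*((-777 + 19146834) - 12232) = 46882*(19146057 - 12232) = 46882*19133825 = 897031983650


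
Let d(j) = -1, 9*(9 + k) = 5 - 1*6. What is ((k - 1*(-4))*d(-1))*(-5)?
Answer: -230/9 ≈ -25.556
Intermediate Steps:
k = -82/9 (k = -9 + (5 - 1*6)/9 = -9 + (5 - 6)/9 = -9 + (1/9)*(-1) = -9 - 1/9 = -82/9 ≈ -9.1111)
((k - 1*(-4))*d(-1))*(-5) = ((-82/9 - 1*(-4))*(-1))*(-5) = ((-82/9 + 4)*(-1))*(-5) = -46/9*(-1)*(-5) = (46/9)*(-5) = -230/9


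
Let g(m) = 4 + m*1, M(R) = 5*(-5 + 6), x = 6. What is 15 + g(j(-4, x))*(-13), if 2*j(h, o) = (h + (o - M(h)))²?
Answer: -191/2 ≈ -95.500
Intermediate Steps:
M(R) = 5 (M(R) = 5*1 = 5)
j(h, o) = (-5 + h + o)²/2 (j(h, o) = (h + (o - 1*5))²/2 = (h + (o - 5))²/2 = (h + (-5 + o))²/2 = (-5 + h + o)²/2)
g(m) = 4 + m
15 + g(j(-4, x))*(-13) = 15 + (4 + (-5 - 4 + 6)²/2)*(-13) = 15 + (4 + (½)*(-3)²)*(-13) = 15 + (4 + (½)*9)*(-13) = 15 + (4 + 9/2)*(-13) = 15 + (17/2)*(-13) = 15 - 221/2 = -191/2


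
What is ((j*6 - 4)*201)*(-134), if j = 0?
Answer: 107736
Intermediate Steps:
((j*6 - 4)*201)*(-134) = ((0*6 - 4)*201)*(-134) = ((0 - 4)*201)*(-134) = -4*201*(-134) = -804*(-134) = 107736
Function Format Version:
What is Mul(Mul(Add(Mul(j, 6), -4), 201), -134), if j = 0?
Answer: 107736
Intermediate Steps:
Mul(Mul(Add(Mul(j, 6), -4), 201), -134) = Mul(Mul(Add(Mul(0, 6), -4), 201), -134) = Mul(Mul(Add(0, -4), 201), -134) = Mul(Mul(-4, 201), -134) = Mul(-804, -134) = 107736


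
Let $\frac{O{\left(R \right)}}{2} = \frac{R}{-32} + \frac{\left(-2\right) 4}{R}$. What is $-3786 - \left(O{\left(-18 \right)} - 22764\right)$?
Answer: $\frac{1366271}{72} \approx 18976.0$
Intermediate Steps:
$O{\left(R \right)} = - \frac{16}{R} - \frac{R}{16}$ ($O{\left(R \right)} = 2 \left(\frac{R}{-32} + \frac{\left(-2\right) 4}{R}\right) = 2 \left(R \left(- \frac{1}{32}\right) - \frac{8}{R}\right) = 2 \left(- \frac{R}{32} - \frac{8}{R}\right) = 2 \left(- \frac{8}{R} - \frac{R}{32}\right) = - \frac{16}{R} - \frac{R}{16}$)
$-3786 - \left(O{\left(-18 \right)} - 22764\right) = -3786 - \left(\left(- \frac{16}{-18} - - \frac{9}{8}\right) - 22764\right) = -3786 - \left(\left(\left(-16\right) \left(- \frac{1}{18}\right) + \frac{9}{8}\right) - 22764\right) = -3786 - \left(\left(\frac{8}{9} + \frac{9}{8}\right) - 22764\right) = -3786 - \left(\frac{145}{72} - 22764\right) = -3786 - - \frac{1638863}{72} = -3786 + \frac{1638863}{72} = \frac{1366271}{72}$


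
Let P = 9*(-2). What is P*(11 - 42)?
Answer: 558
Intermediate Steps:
P = -18
P*(11 - 42) = -18*(11 - 42) = -18*(-31) = 558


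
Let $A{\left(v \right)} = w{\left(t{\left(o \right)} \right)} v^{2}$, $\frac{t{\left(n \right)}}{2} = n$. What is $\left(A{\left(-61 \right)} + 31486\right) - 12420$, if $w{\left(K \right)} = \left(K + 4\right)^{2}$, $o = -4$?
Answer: $78602$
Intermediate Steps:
$t{\left(n \right)} = 2 n$
$w{\left(K \right)} = \left(4 + K\right)^{2}$
$A{\left(v \right)} = 16 v^{2}$ ($A{\left(v \right)} = \left(4 + 2 \left(-4\right)\right)^{2} v^{2} = \left(4 - 8\right)^{2} v^{2} = \left(-4\right)^{2} v^{2} = 16 v^{2}$)
$\left(A{\left(-61 \right)} + 31486\right) - 12420 = \left(16 \left(-61\right)^{2} + 31486\right) - 12420 = \left(16 \cdot 3721 + 31486\right) - 12420 = \left(59536 + 31486\right) - 12420 = 91022 - 12420 = 78602$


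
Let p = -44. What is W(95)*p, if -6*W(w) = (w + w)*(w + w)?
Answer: 794200/3 ≈ 2.6473e+5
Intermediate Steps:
W(w) = -2*w²/3 (W(w) = -(w + w)*(w + w)/6 = -2*w*2*w/6 = -2*w²/3)
W(95)*p = -⅔*95²*(-44) = -⅔*9025*(-44) = -18050/3*(-44) = 794200/3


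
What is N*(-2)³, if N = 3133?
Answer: -25064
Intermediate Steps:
N*(-2)³ = 3133*(-2)³ = 3133*(-8) = -25064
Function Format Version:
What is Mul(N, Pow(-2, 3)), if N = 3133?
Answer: -25064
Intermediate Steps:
Mul(N, Pow(-2, 3)) = Mul(3133, Pow(-2, 3)) = Mul(3133, -8) = -25064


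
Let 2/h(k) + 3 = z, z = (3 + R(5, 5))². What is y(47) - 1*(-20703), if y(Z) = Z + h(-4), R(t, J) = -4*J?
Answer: 2967251/143 ≈ 20750.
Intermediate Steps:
z = 289 (z = (3 - 4*5)² = (3 - 20)² = (-17)² = 289)
h(k) = 1/143 (h(k) = 2/(-3 + 289) = 2/286 = 2*(1/286) = 1/143)
y(Z) = 1/143 + Z (y(Z) = Z + 1/143 = 1/143 + Z)
y(47) - 1*(-20703) = (1/143 + 47) - 1*(-20703) = 6722/143 + 20703 = 2967251/143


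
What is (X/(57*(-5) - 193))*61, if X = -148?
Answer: 4514/239 ≈ 18.887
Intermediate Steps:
(X/(57*(-5) - 193))*61 = -148/(57*(-5) - 193)*61 = -148/(-285 - 193)*61 = -148/(-478)*61 = -148*(-1/478)*61 = (74/239)*61 = 4514/239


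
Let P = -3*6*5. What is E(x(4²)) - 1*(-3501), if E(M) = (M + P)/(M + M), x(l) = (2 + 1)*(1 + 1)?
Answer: 3494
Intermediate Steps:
P = -90 (P = -18*5 = -90)
x(l) = 6 (x(l) = 3*2 = 6)
E(M) = (-90 + M)/(2*M) (E(M) = (M - 90)/(M + M) = (-90 + M)/((2*M)) = (-90 + M)*(1/(2*M)) = (-90 + M)/(2*M))
E(x(4²)) - 1*(-3501) = (½)*(-90 + 6)/6 - 1*(-3501) = (½)*(⅙)*(-84) + 3501 = -7 + 3501 = 3494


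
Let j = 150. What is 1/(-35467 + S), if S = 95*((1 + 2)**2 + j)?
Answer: -1/20362 ≈ -4.9111e-5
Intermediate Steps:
S = 15105 (S = 95*((1 + 2)**2 + 150) = 95*(3**2 + 150) = 95*(9 + 150) = 95*159 = 15105)
1/(-35467 + S) = 1/(-35467 + 15105) = 1/(-20362) = -1/20362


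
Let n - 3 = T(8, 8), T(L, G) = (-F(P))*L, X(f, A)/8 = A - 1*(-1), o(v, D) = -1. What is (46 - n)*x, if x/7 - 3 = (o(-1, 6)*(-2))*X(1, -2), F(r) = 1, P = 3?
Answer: -4641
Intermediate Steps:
X(f, A) = 8 + 8*A (X(f, A) = 8*(A - 1*(-1)) = 8*(A + 1) = 8*(1 + A) = 8 + 8*A)
T(L, G) = -L (T(L, G) = (-1*1)*L = -L)
n = -5 (n = 3 - 1*8 = 3 - 8 = -5)
x = -91 (x = 21 + 7*((-1*(-2))*(8 + 8*(-2))) = 21 + 7*(2*(8 - 16)) = 21 + 7*(2*(-8)) = 21 + 7*(-16) = 21 - 112 = -91)
(46 - n)*x = (46 - 1*(-5))*(-91) = (46 + 5)*(-91) = 51*(-91) = -4641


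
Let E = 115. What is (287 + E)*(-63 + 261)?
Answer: 79596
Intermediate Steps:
(287 + E)*(-63 + 261) = (287 + 115)*(-63 + 261) = 402*198 = 79596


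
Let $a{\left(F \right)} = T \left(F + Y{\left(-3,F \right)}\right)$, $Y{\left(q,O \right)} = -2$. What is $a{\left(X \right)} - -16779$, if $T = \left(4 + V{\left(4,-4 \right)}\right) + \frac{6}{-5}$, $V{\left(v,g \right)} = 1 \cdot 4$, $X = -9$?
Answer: $\frac{83521}{5} \approx 16704.0$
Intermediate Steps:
$V{\left(v,g \right)} = 4$
$T = \frac{34}{5}$ ($T = \left(4 + 4\right) + \frac{6}{-5} = 8 + 6 \left(- \frac{1}{5}\right) = 8 - \frac{6}{5} = \frac{34}{5} \approx 6.8$)
$a{\left(F \right)} = - \frac{68}{5} + \frac{34 F}{5}$ ($a{\left(F \right)} = \frac{34 \left(F - 2\right)}{5} = \frac{34 \left(-2 + F\right)}{5} = - \frac{68}{5} + \frac{34 F}{5}$)
$a{\left(X \right)} - -16779 = \left(- \frac{68}{5} + \frac{34}{5} \left(-9\right)\right) - -16779 = \left(- \frac{68}{5} - \frac{306}{5}\right) + 16779 = - \frac{374}{5} + 16779 = \frac{83521}{5}$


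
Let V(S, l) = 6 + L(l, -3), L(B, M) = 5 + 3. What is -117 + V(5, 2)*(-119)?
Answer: -1783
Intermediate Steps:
L(B, M) = 8
V(S, l) = 14 (V(S, l) = 6 + 8 = 14)
-117 + V(5, 2)*(-119) = -117 + 14*(-119) = -117 - 1666 = -1783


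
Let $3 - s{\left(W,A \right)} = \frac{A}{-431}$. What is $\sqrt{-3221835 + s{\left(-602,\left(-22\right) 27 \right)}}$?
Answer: $\frac{i \sqrt{598490990166}}{431} \approx 1794.9 i$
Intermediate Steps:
$s{\left(W,A \right)} = 3 + \frac{A}{431}$ ($s{\left(W,A \right)} = 3 - \frac{A}{-431} = 3 - A \left(- \frac{1}{431}\right) = 3 - - \frac{A}{431} = 3 + \frac{A}{431}$)
$\sqrt{-3221835 + s{\left(-602,\left(-22\right) 27 \right)}} = \sqrt{-3221835 + \left(3 + \frac{\left(-22\right) 27}{431}\right)} = \sqrt{-3221835 + \left(3 + \frac{1}{431} \left(-594\right)\right)} = \sqrt{-3221835 + \left(3 - \frac{594}{431}\right)} = \sqrt{-3221835 + \frac{699}{431}} = \sqrt{- \frac{1388610186}{431}} = \frac{i \sqrt{598490990166}}{431}$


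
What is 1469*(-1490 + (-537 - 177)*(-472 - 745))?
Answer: 1274281112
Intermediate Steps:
1469*(-1490 + (-537 - 177)*(-472 - 745)) = 1469*(-1490 - 714*(-1217)) = 1469*(-1490 + 868938) = 1469*867448 = 1274281112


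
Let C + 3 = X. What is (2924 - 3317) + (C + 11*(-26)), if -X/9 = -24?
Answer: -466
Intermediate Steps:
X = 216 (X = -9*(-24) = 216)
C = 213 (C = -3 + 216 = 213)
(2924 - 3317) + (C + 11*(-26)) = (2924 - 3317) + (213 + 11*(-26)) = -393 + (213 - 286) = -393 - 73 = -466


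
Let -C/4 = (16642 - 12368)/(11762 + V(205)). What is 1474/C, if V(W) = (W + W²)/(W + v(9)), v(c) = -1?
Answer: -899758343/871896 ≈ -1032.0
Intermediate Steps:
V(W) = (W + W²)/(-1 + W) (V(W) = (W + W²)/(W - 1) = (W + W²)/(-1 + W))
C = -1743792/1220839 (C = -4*(16642 - 12368)/(11762 + 205*(1 + 205)/(-1 + 205)) = -17096/(11762 + 205*206/204) = -17096/(11762 + 205*(1/204)*206) = -17096/(11762 + 21115/102) = -17096/1220839/102 = -17096*102/1220839 = -4*435948/1220839 = -1743792/1220839 ≈ -1.4284)
1474/C = 1474/(-1743792/1220839) = 1474*(-1220839/1743792) = -899758343/871896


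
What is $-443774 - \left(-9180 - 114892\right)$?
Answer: $-319702$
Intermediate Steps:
$-443774 - \left(-9180 - 114892\right) = -443774 - -124072 = -443774 + 124072 = -319702$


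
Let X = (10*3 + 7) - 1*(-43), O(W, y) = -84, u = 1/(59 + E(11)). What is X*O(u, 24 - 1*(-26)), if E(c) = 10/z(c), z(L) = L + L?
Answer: -6720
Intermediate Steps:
z(L) = 2*L
E(c) = 5/c (E(c) = 10/((2*c)) = 10*(1/(2*c)) = 5/c)
u = 11/654 (u = 1/(59 + 5/11) = 1/(654/11) = 11/654 ≈ 0.016820)
X = 80 (X = (30 + 7) + 43 = 37 + 43 = 80)
X*O(u, 24 - 1*(-26)) = 80*(-84) = -6720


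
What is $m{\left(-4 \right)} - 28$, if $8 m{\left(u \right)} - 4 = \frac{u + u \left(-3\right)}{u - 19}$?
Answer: $- \frac{1267}{46} \approx -27.543$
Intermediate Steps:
$m{\left(u \right)} = \frac{1}{2} - \frac{u}{4 \left(-19 + u\right)}$ ($m{\left(u \right)} = \frac{1}{2} + \frac{\left(u + u \left(-3\right)\right) \frac{1}{u - 19}}{8} = \frac{1}{2} + \frac{\left(u - 3 u\right) \frac{1}{-19 + u}}{8} = \frac{1}{2} + \frac{- 2 u \frac{1}{-19 + u}}{8} = \frac{1}{2} + \frac{\left(-2\right) u \frac{1}{-19 + u}}{8} = \frac{1}{2} - \frac{u}{4 \left(-19 + u\right)}$)
$m{\left(-4 \right)} - 28 = \frac{-38 - 4}{4 \left(-19 - 4\right)} - 28 = \frac{1}{4} \frac{1}{-23} \left(-42\right) - 28 = \frac{1}{4} \left(- \frac{1}{23}\right) \left(-42\right) - 28 = \frac{21}{46} - 28 = - \frac{1267}{46}$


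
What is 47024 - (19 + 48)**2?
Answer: 42535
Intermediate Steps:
47024 - (19 + 48)**2 = 47024 - 1*67**2 = 47024 - 1*4489 = 47024 - 4489 = 42535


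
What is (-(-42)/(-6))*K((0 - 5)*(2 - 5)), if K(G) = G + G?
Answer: -210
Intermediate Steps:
K(G) = 2*G
(-(-42)/(-6))*K((0 - 5)*(2 - 5)) = (-(-42)/(-6))*(2*((0 - 5)*(2 - 5))) = (-(-42)*(-1)/6)*(2*(-5*(-3))) = (-2*7/2)*(2*15) = -7*30 = -210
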